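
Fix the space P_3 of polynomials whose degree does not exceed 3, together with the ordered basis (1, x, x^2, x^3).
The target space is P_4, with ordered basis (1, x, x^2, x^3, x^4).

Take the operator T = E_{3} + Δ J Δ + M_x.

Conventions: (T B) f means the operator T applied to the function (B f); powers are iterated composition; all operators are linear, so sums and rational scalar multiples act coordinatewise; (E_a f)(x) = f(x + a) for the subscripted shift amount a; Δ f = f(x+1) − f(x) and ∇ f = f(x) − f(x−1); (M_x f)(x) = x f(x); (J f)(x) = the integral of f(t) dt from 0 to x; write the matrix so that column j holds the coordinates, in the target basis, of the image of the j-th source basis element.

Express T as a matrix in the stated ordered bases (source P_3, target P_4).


the matrix is [[1, 4, 11, 61/2]; [1, 1, 8, 33]; [0, 1, 1, 12]; [0, 0, 1, 1]; [0, 0, 0, 1]] (rows listed top to bottom)

image of 1: x + 1
image of x: x^2 + x + 4
image of x^2: x^3 + x^2 + 8x + 11
image of x^3: x^4 + x^3 + 12x^2 + 33x + 61/2
each image's coordinates form column j of the matrix


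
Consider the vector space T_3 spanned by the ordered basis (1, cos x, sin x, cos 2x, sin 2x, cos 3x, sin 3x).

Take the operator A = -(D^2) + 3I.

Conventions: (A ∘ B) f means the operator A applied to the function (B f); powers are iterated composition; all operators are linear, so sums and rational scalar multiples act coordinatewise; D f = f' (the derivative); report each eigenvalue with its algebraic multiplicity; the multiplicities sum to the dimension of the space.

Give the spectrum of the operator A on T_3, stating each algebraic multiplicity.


image of 1: 3
image of cos x: 4cos x
image of sin x: 4sin x
image of cos 2x: 7cos 2x
image of sin 2x: 7sin 2x
image of cos 3x: 12cos 3x
image of sin 3x: 12sin 3x
the matrix is diagonal; its diagonal is (3, 4, 4, 7, 7, 12, 12)
for a triangular matrix the eigenvalues are the diagonal entries, with algebraic multiplicity their repetition count

λ = 3 (multiplicity 1), λ = 4 (multiplicity 2), λ = 7 (multiplicity 2), λ = 12 (multiplicity 2)


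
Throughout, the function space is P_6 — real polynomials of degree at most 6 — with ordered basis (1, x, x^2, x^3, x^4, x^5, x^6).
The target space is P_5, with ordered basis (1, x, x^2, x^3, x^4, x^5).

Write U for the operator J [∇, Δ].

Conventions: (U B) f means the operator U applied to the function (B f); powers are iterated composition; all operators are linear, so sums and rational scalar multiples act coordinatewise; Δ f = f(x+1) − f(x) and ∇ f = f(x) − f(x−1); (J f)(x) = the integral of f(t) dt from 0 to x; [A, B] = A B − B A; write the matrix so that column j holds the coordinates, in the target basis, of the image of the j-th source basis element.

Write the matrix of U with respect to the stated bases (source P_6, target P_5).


the matrix is [[0, 0, 0, 0, 0, 0, 0]; [0, 0, 0, 0, 0, 0, 0]; [0, 0, 0, 0, 0, 0, 0]; [0, 0, 0, 0, 0, 0, 0]; [0, 0, 0, 0, 0, 0, 0]; [0, 0, 0, 0, 0, 0, 0]] (rows listed top to bottom)

image of 1: 0
image of x: 0
image of x^2: 0
image of x^3: 0
image of x^4: 0
image of x^5: 0
image of x^6: 0
each image's coordinates form column j of the matrix


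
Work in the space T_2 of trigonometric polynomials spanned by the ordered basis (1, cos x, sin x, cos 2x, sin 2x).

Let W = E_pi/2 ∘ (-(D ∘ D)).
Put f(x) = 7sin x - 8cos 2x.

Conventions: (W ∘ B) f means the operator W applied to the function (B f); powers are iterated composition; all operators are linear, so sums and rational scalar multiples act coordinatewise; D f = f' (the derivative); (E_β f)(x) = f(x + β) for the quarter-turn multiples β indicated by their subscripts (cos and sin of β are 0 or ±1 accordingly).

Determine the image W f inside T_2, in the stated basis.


the image equals g(x) = 7cos x + 32cos 2x

D f = 7cos x + 16sin 2x
D D f = -7sin x + 32cos 2x
(-(D ∘ D)) f = 7sin x - 32cos 2x
E_pi/2 (-(D ∘ D)) f = 7cos x + 32cos 2x


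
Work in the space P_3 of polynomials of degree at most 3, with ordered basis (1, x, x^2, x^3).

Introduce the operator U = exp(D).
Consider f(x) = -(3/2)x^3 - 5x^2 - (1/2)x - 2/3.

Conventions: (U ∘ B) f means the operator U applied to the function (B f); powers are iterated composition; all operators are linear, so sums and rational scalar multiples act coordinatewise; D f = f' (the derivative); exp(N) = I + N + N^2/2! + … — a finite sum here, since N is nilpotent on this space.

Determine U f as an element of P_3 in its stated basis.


the image equals g(x) = -(3/2)x^3 - (19/2)x^2 - 15x - 23/3

order-1 term: -(9/2)x^2 - 10x - 1/2
order-2 term: -(9/2)x - 5
order-3 term: -3/2
the series for exp(D) f terminates at order 3
exp(D) f = -(3/2)x^3 - (19/2)x^2 - 15x - 23/3


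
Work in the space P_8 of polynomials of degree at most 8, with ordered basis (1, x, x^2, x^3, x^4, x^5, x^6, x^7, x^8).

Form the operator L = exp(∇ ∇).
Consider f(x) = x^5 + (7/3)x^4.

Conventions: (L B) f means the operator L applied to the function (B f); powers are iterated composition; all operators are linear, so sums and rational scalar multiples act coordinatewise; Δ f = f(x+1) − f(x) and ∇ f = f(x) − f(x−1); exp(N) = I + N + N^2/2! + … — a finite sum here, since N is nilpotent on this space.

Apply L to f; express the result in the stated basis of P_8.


order-1 term: 20x^3 - 32x^2 + 14x + 8/3
order-2 term: 60x - 92
the series for exp(∇ ∇) f terminates at order 2
exp(∇ ∇) f = x^5 + (7/3)x^4 + 20x^3 - 32x^2 + 74x - 268/3

the result is g(x) = x^5 + (7/3)x^4 + 20x^3 - 32x^2 + 74x - 268/3


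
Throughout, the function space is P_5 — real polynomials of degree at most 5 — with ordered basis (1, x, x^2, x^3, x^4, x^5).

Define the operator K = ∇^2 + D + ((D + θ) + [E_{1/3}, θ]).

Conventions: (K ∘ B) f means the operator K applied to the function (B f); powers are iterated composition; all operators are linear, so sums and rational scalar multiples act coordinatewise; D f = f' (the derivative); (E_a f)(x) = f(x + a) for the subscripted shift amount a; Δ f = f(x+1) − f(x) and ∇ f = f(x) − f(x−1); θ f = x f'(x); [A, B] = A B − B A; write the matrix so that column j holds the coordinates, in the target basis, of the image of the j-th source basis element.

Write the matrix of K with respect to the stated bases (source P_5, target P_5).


the matrix is [[0, 7/3, 20/9, -53/9, 1138/81, -7285/243]; [0, 1, 14/3, 20/3, -212/9, 5690/81]; [0, 0, 2, 7, 40/3, -530/9]; [0, 0, 0, 3, 28/3, 200/9]; [0, 0, 0, 0, 4, 35/3]; [0, 0, 0, 0, 0, 5]] (rows listed top to bottom)

image of 1: 0
image of x: x + 7/3
image of x^2: 2x^2 + (14/3)x + 20/9
image of x^3: 3x^3 + 7x^2 + (20/3)x - 53/9
image of x^4: 4x^4 + (28/3)x^3 + (40/3)x^2 - (212/9)x + 1138/81
image of x^5: 5x^5 + (35/3)x^4 + (200/9)x^3 - (530/9)x^2 + (5690/81)x - 7285/243
each image's coordinates form column j of the matrix


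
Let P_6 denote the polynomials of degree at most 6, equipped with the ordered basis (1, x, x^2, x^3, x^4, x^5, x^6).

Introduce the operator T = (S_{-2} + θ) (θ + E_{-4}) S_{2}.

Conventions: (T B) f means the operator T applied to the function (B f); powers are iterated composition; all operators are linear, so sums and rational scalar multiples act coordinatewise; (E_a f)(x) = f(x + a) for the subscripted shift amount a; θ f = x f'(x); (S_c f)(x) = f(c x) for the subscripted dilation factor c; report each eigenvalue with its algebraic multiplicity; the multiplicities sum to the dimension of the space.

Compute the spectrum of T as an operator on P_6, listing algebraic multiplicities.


λ = -5184 (multiplicity 1), λ = -160 (multiplicity 1), λ = -4 (multiplicity 1), λ = 1 (multiplicity 1), λ = 72 (multiplicity 1), λ = 1600 (multiplicity 1), λ = 31360 (multiplicity 1)

image of 1: 1
image of x: -4x - 8
image of x^2: 72x^2 + 32x + 64
image of x^3: -160x^3 - 576x^2 - 384x - 512
image of x^4: 1600x^4 + 1280x^3 + 9216x^2 + 4096x + 4096
image of x^5: -5184x^5 - 12800x^4 - 25600x^3 - 122880x^2 - 40960x - 32768
image of x^6: 31360x^6 + 41472x^5 + 307200x^4 + 409600x^3 + 1474560x^2 + 393216x + 262144
the matrix is upper triangular; its diagonal is (1, -4, 72, -160, 1600, -5184, 31360)
for a triangular matrix the eigenvalues are the diagonal entries, with algebraic multiplicity their repetition count


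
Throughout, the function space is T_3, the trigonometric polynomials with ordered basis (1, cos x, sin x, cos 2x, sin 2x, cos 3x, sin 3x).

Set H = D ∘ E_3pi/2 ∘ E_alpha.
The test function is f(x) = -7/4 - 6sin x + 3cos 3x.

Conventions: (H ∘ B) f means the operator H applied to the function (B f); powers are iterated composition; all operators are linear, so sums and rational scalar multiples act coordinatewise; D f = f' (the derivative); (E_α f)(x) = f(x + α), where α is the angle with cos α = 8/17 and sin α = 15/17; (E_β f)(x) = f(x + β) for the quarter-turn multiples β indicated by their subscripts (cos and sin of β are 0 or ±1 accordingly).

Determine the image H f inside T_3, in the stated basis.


g(x) = -(90/17)cos x - (48/17)sin x + (43992/4913)cos 3x - (4455/4913)sin 3x

E_alpha f = -7/4 - (90/17)cos x - (48/17)sin x - (14664/4913)cos 3x + (1485/4913)sin 3x
E_3pi/2 E_alpha f = -7/4 + (48/17)cos x - (90/17)sin x + (1485/4913)cos 3x + (14664/4913)sin 3x
D E_3pi/2 E_alpha f = -(90/17)cos x - (48/17)sin x + (43992/4913)cos 3x - (4455/4913)sin 3x


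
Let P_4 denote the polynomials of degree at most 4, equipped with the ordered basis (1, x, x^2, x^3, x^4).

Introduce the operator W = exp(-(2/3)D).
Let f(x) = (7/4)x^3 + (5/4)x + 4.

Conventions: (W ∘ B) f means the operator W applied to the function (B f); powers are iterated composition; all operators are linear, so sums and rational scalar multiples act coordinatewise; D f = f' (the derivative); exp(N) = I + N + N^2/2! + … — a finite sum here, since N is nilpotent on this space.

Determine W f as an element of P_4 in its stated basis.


order-1 term: -(7/2)x^2 - 5/6
order-2 term: (7/3)x
order-3 term: -14/27
the series for exp(-(2/3)D) f terminates at order 3
exp(-(2/3)D) f = (7/4)x^3 - (7/2)x^2 + (43/12)x + 143/54

the image equals g(x) = (7/4)x^3 - (7/2)x^2 + (43/12)x + 143/54


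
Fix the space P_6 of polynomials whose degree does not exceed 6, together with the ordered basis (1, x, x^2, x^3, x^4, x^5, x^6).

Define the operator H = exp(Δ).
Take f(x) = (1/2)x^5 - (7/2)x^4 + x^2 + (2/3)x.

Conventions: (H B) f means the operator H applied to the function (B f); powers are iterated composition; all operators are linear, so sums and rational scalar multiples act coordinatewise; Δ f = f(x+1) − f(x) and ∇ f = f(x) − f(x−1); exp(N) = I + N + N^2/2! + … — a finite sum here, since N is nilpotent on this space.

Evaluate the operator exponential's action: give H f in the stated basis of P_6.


order-1 term: (5/2)x^4 - 9x^3 - 16x^2 - (19/2)x - 4/3
order-2 term: 5x^3 - 6x^2 - (49/2)x - 16
order-3 term: 5x^2 + x - 17/2
order-4 term: (5/2)x + 3/2
order-5 term: 1/2
the series for exp(Δ) f terminates at order 5
exp(Δ) f = (1/2)x^5 - x^4 - 4x^3 - 16x^2 - (179/6)x - 143/6

g(x) = (1/2)x^5 - x^4 - 4x^3 - 16x^2 - (179/6)x - 143/6


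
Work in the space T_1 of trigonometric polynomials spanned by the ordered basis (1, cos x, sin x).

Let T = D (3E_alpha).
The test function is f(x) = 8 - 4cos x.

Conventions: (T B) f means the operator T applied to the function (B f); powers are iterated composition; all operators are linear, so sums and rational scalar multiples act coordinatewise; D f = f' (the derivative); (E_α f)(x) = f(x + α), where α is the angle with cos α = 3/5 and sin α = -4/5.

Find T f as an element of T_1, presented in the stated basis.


the image equals g(x) = -(48/5)cos x + (36/5)sin x

E_alpha f = 8 - (12/5)cos x - (16/5)sin x
(3E_alpha) f = 24 - (36/5)cos x - (48/5)sin x
D (3E_alpha) f = -(48/5)cos x + (36/5)sin x


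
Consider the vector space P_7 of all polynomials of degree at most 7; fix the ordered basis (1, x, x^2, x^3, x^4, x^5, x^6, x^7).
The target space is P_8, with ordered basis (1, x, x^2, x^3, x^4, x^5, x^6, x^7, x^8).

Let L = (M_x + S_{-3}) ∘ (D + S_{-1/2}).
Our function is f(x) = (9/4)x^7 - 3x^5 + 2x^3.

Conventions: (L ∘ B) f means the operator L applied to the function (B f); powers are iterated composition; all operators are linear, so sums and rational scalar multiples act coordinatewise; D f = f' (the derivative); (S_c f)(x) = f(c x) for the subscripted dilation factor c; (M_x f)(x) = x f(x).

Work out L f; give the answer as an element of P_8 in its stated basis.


D f = (63/4)x^6 - 15x^4 + 6x^2
S_{-1/2} f = -(9/512)x^7 + (3/32)x^5 - (1/4)x^3
(D + S_{-1/2}) f = -(9/512)x^7 + (63/4)x^6 + (3/32)x^5 - 15x^4 - (1/4)x^3 + 6x^2
M_x (D + S_{-1/2}) f = -(9/512)x^8 + (63/4)x^7 + (3/32)x^6 - 15x^5 - (1/4)x^4 + 6x^3
S_{-3} (D + S_{-1/2}) f = (19683/512)x^7 + (45927/4)x^6 - (729/32)x^5 - 1215x^4 + (27/4)x^3 + 54x^2
(M_x + S_{-3}) (D + S_{-1/2}) f = -(9/512)x^8 + (27747/512)x^7 + (367419/32)x^6 - (1209/32)x^5 - (4861/4)x^4 + (51/4)x^3 + 54x^2

the image equals g(x) = -(9/512)x^8 + (27747/512)x^7 + (367419/32)x^6 - (1209/32)x^5 - (4861/4)x^4 + (51/4)x^3 + 54x^2


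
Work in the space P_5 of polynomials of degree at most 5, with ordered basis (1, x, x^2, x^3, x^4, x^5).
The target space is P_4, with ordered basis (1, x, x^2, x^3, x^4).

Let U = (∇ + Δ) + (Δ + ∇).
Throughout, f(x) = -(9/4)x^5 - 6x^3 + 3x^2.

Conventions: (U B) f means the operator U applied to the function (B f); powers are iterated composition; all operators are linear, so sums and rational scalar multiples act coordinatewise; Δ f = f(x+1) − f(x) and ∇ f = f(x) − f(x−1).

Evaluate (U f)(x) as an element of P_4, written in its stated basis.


∇ f = -(45/4)x^4 + (45/2)x^3 - (81/2)x^2 + (141/4)x - 45/4
Δ f = -(45/4)x^4 - (45/2)x^3 - (81/2)x^2 - (93/4)x - 21/4
(∇ + Δ) f = -(45/2)x^4 - 81x^2 + 12x - 33/2
Δ f = -(45/4)x^4 - (45/2)x^3 - (81/2)x^2 - (93/4)x - 21/4
∇ f = -(45/4)x^4 + (45/2)x^3 - (81/2)x^2 + (141/4)x - 45/4
(Δ + ∇) f = -(45/2)x^4 - 81x^2 + 12x - 33/2
((∇ + Δ) + (Δ + ∇)) f = -45x^4 - 162x^2 + 24x - 33

the image equals g(x) = -45x^4 - 162x^2 + 24x - 33


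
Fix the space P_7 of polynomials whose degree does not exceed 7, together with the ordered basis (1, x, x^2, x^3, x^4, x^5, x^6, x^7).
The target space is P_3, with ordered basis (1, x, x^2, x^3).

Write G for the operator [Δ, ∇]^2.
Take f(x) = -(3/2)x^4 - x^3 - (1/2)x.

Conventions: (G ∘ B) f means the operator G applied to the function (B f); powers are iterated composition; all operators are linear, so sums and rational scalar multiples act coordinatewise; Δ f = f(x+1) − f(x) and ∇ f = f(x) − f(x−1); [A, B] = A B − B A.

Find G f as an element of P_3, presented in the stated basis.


∇ f = -6x^3 + 6x^2 - 3x
Δ ∇ f = -18x^2 - 6x - 3
Δ f = -6x^3 - 12x^2 - 9x - 3
∇ Δ f = -18x^2 - 6x - 3
[Δ, ∇] f = 0
∇ [Δ, ∇] f = 0
Δ ∇ [Δ, ∇] f = 0
Δ [Δ, ∇] f = 0
∇ Δ [Δ, ∇] f = 0
[Δ, ∇] [Δ, ∇] f = 0

g(x) = 0


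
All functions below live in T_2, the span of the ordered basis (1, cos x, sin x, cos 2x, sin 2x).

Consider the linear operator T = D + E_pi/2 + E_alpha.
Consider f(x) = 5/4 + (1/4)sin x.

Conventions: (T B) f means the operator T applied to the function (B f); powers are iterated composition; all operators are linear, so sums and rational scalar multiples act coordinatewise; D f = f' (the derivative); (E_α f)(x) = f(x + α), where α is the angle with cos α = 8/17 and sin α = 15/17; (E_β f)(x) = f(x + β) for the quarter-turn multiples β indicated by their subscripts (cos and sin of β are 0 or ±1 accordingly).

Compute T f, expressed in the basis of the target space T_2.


D f = (1/4)cos x
E_pi/2 f = 5/4 + (1/4)cos x
E_alpha f = 5/4 + (15/68)cos x + (2/17)sin x
(D + E_pi/2 + E_alpha) f = 5/2 + (49/68)cos x + (2/17)sin x

the image equals g(x) = 5/2 + (49/68)cos x + (2/17)sin x


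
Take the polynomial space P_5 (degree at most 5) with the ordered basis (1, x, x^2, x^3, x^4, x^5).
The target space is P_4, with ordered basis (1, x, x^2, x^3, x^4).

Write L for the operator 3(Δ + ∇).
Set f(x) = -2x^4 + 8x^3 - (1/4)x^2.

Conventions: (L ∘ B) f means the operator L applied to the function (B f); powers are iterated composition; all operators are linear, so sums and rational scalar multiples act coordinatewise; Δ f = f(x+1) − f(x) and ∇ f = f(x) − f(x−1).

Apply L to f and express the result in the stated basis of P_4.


g(x) = -48x^3 + 144x^2 - 51x + 48

Δ f = -8x^3 + 12x^2 + (31/2)x + 23/4
∇ f = -8x^3 + 36x^2 - (65/2)x + 41/4
(Δ + ∇) f = -16x^3 + 48x^2 - 17x + 16
(3(Δ + ∇)) f = -48x^3 + 144x^2 - 51x + 48


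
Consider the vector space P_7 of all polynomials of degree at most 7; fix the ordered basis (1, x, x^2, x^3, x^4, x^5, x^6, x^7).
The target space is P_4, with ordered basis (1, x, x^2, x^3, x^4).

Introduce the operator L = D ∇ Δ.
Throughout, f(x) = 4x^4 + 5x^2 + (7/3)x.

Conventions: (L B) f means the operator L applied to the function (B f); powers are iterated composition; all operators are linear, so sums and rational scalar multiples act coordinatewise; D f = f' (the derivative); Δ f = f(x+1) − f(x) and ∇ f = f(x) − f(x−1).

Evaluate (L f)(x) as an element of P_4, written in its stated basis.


g(x) = 96x

Δ f = 16x^3 + 24x^2 + 26x + 34/3
∇ Δ f = 48x^2 + 18
D ∇ Δ f = 96x


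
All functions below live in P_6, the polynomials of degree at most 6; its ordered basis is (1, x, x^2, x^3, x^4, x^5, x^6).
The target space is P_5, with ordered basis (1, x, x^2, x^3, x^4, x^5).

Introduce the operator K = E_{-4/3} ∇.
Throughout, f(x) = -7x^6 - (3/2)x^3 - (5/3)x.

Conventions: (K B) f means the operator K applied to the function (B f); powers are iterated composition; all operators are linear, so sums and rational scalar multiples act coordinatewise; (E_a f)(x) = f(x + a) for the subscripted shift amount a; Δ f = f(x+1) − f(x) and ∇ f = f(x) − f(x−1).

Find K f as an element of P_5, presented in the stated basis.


g(x) = -42x^5 + 385x^4 - (4340/3)x^3 + (49969/18)x^2 - (146417/54)x + 173857/162

∇ f = -42x^5 + 105x^4 - 140x^3 + (201/2)x^2 - (75/2)x + 23/6
E_{-4/3} ∇ f = -42x^5 + 385x^4 - (4340/3)x^3 + (49969/18)x^2 - (146417/54)x + 173857/162


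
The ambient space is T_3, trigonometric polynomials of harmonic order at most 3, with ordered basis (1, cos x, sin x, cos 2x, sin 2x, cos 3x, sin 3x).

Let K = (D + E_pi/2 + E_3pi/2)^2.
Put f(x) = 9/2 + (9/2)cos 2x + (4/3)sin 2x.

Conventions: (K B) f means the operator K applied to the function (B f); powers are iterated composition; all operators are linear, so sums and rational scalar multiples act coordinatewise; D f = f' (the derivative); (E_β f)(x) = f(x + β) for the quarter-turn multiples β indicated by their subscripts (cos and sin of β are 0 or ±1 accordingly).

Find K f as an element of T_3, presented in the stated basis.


D f = (8/3)cos 2x - 9sin 2x
E_pi/2 f = 9/2 - (9/2)cos 2x - (4/3)sin 2x
E_3pi/2 f = 9/2 - (9/2)cos 2x - (4/3)sin 2x
(D + E_pi/2 + E_3pi/2) f = 9 - (19/3)cos 2x - (35/3)sin 2x
D (D + E_pi/2 + E_3pi/2) f = -(70/3)cos 2x + (38/3)sin 2x
E_pi/2 (D + E_pi/2 + E_3pi/2) f = 9 + (19/3)cos 2x + (35/3)sin 2x
E_3pi/2 (D + E_pi/2 + E_3pi/2) f = 9 + (19/3)cos 2x + (35/3)sin 2x
(D + E_pi/2 + E_3pi/2) (D + E_pi/2 + E_3pi/2) f = 18 - (32/3)cos 2x + 36sin 2x

g(x) = 18 - (32/3)cos 2x + 36sin 2x


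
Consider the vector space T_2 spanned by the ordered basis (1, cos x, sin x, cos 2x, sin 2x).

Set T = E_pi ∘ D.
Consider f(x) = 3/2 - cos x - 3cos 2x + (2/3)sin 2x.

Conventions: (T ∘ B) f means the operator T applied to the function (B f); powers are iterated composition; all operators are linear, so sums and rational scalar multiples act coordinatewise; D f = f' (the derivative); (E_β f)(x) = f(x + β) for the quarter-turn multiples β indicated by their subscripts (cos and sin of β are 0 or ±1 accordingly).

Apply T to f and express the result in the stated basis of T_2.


g(x) = -sin x + (4/3)cos 2x + 6sin 2x

D f = sin x + (4/3)cos 2x + 6sin 2x
E_pi D f = -sin x + (4/3)cos 2x + 6sin 2x


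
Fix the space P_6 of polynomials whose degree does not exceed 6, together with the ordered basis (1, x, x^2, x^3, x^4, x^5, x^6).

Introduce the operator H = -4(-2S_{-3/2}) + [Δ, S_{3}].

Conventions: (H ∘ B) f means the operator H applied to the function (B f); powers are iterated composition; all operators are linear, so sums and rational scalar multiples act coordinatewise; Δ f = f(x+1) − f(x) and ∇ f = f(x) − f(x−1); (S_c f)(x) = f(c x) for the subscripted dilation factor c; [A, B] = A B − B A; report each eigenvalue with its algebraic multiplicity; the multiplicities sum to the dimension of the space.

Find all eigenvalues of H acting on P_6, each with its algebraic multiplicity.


image of 1: 8
image of x: -12x + 2
image of x^2: 18x^2 + 12x + 8
image of x^3: -27x^3 + 54x^2 + 72x + 26
image of x^4: (81/2)x^4 + 216x^3 + 432x^2 + 312x + 80
image of x^5: -(243/4)x^5 + 810x^4 + 2160x^3 + 2340x^2 + 1200x + 242
image of x^6: (729/8)x^6 + 2916x^5 + 9720x^4 + 14040x^3 + 10800x^2 + 4356x + 728
the matrix is upper triangular; its diagonal is (8, -12, 18, -27, 81/2, -243/4, 729/8)
for a triangular matrix the eigenvalues are the diagonal entries, with algebraic multiplicity their repetition count

λ = -243/4 (multiplicity 1), λ = -27 (multiplicity 1), λ = -12 (multiplicity 1), λ = 8 (multiplicity 1), λ = 18 (multiplicity 1), λ = 81/2 (multiplicity 1), λ = 729/8 (multiplicity 1)


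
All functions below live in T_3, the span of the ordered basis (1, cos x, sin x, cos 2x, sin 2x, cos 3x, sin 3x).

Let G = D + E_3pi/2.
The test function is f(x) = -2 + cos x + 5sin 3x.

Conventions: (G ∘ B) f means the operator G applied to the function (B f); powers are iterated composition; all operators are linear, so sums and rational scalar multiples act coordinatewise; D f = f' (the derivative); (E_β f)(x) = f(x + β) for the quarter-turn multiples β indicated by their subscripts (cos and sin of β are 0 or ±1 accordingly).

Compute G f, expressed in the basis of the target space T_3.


D f = -sin x + 15cos 3x
E_3pi/2 f = -2 + sin x + 5cos 3x
(D + E_3pi/2) f = -2 + 20cos 3x

the image equals g(x) = -2 + 20cos 3x


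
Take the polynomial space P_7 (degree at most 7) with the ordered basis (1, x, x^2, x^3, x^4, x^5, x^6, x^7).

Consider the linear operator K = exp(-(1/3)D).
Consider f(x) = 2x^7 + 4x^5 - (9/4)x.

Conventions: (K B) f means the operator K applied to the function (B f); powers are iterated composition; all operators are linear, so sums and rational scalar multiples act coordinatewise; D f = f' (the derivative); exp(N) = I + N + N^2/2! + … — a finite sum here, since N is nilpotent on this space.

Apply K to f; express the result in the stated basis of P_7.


order-1 term: -(14/3)x^6 - (20/3)x^4 + 3/4
order-2 term: (14/3)x^5 + (40/9)x^3
order-3 term: -(70/27)x^4 - (40/27)x^2
order-4 term: (70/81)x^3 + (20/81)x
order-5 term: -(14/81)x^2 - 4/243
order-6 term: (14/729)x
order-7 term: -2/2187
the series for exp(-(1/3)D) f terminates at order 7
exp(-(1/3)D) f = 2x^7 - (14/3)x^6 + (26/3)x^5 - (250/27)x^4 + (430/81)x^3 - (134/81)x^2 - (5785/2916)x + 6409/8748

the result is g(x) = 2x^7 - (14/3)x^6 + (26/3)x^5 - (250/27)x^4 + (430/81)x^3 - (134/81)x^2 - (5785/2916)x + 6409/8748


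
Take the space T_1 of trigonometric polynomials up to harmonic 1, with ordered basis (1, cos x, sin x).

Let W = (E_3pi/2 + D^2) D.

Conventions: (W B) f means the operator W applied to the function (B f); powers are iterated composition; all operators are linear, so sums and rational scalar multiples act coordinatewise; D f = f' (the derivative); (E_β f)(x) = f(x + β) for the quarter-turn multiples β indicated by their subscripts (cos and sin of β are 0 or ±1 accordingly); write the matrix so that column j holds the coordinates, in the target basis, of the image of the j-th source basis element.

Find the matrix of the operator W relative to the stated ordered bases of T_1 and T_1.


image of 1: 0
image of cos x: cos x + sin x
image of sin x: -cos x + sin x
each image's coordinates form column j of the matrix

the matrix is [[0, 0, 0]; [0, 1, -1]; [0, 1, 1]] (rows listed top to bottom)


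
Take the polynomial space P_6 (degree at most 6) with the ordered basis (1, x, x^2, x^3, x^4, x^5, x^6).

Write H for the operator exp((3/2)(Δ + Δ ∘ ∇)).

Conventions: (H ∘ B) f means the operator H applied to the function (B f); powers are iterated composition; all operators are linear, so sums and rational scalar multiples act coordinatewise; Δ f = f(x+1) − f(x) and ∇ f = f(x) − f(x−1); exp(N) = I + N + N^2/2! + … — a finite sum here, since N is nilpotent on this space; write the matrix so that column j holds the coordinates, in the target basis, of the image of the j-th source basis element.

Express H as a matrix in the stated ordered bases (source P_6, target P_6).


the matrix is [[1, 3/2, 27/4, 201/8, 2241/16, 24051/32, 318411/64]; [0, 1, 3, 81/4, 201/2, 11205/16, 72153/16]; [0, 0, 1, 9/2, 81/2, 1005/4, 33615/16]; [0, 0, 0, 1, 6, 135/2, 1005/2]; [0, 0, 0, 0, 1, 15/2, 405/4]; [0, 0, 0, 0, 0, 1, 9]; [0, 0, 0, 0, 0, 0, 1]] (rows listed top to bottom)

image of 1: 1
image of x: x + 3/2
image of x^2: x^2 + 3x + 27/4
image of x^3: x^3 + (9/2)x^2 + (81/4)x + 201/8
image of x^4: x^4 + 6x^3 + (81/2)x^2 + (201/2)x + 2241/16
image of x^5: x^5 + (15/2)x^4 + (135/2)x^3 + (1005/4)x^2 + (11205/16)x + 24051/32
image of x^6: x^6 + 9x^5 + (405/4)x^4 + (1005/2)x^3 + (33615/16)x^2 + (72153/16)x + 318411/64
each image's coordinates form column j of the matrix


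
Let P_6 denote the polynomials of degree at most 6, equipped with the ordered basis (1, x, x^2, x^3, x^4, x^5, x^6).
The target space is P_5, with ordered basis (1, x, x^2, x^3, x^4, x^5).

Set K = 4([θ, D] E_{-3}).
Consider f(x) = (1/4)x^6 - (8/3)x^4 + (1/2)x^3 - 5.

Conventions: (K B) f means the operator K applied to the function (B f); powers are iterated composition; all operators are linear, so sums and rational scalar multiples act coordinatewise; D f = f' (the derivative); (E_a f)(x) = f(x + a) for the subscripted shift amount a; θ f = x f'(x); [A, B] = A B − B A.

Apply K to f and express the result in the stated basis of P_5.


the image equals g(x) = -6x^5 + 90x^4 - (1492/3)x^3 + 1230x^2 - 1242x + 252

E_{-3} f = (1/4)x^6 - (9/2)x^5 + (373/12)x^4 - (205/2)x^3 + (621/4)x^2 - 63x - 209/4
D E_{-3} f = (3/2)x^5 - (45/2)x^4 + (373/3)x^3 - (615/2)x^2 + (621/2)x - 63
θ D E_{-3} f = (15/2)x^5 - 90x^4 + 373x^3 - 615x^2 + (621/2)x
θ E_{-3} f = (3/2)x^6 - (45/2)x^5 + (373/3)x^4 - (615/2)x^3 + (621/2)x^2 - 63x
D θ E_{-3} f = 9x^5 - (225/2)x^4 + (1492/3)x^3 - (1845/2)x^2 + 621x - 63
[θ, D] E_{-3} f = -(3/2)x^5 + (45/2)x^4 - (373/3)x^3 + (615/2)x^2 - (621/2)x + 63
(4([θ, D] E_{-3})) f = -6x^5 + 90x^4 - (1492/3)x^3 + 1230x^2 - 1242x + 252


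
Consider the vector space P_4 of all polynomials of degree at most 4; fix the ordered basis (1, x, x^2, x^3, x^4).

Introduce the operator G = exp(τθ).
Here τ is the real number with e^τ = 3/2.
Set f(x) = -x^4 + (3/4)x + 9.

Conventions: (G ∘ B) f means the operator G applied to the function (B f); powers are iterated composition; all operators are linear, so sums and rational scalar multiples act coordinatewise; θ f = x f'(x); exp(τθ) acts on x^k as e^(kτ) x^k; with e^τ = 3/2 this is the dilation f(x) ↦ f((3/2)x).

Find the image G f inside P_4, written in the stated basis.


exp(τθ) x^k = e^(kτ) x^k; with e^τ = 3/2 this sends x^k to (3/2)^k x^k
x ↦ 3/2 x
x^4 ↦ 81/16 x^4
applying this coordinatewise to f: exp(τθ) f = -(81/16)x^4 + (9/8)x + 9

the result is g(x) = -(81/16)x^4 + (9/8)x + 9


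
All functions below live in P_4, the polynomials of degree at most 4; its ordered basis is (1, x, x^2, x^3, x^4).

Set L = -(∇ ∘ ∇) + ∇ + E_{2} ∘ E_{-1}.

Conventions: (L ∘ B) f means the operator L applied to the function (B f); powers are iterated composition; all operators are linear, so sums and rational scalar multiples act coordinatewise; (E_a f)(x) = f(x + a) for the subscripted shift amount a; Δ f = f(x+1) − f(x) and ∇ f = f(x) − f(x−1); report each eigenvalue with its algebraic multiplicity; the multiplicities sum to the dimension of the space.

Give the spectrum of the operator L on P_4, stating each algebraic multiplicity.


image of 1: 1
image of x: x + 2
image of x^2: x^2 + 4x - 2
image of x^3: x^3 + 6x^2 - 6x + 8
image of x^4: x^4 + 8x^3 - 12x^2 + 32x - 14
the matrix is upper triangular; its diagonal is (1, 1, 1, 1, 1)
for a triangular matrix the eigenvalues are the diagonal entries, with algebraic multiplicity their repetition count

λ = 1 (multiplicity 5)


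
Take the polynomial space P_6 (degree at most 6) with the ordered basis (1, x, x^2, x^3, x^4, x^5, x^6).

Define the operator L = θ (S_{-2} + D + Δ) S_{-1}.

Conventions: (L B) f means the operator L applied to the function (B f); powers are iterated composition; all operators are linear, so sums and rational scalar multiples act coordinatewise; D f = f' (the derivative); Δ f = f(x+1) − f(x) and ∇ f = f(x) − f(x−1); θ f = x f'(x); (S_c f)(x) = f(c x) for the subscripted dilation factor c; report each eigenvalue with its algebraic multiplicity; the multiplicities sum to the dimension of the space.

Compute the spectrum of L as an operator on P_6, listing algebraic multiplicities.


image of 1: 0
image of x: 2x
image of x^2: 8x^2 + 4x
image of x^3: 24x^3 - 12x^2 - 3x
image of x^4: 64x^4 + 24x^3 + 12x^2 + 4x
image of x^5: 160x^5 - 40x^4 - 30x^3 - 20x^2 - 5x
image of x^6: 384x^6 + 60x^5 + 60x^4 + 60x^3 + 30x^2 + 6x
the matrix is upper triangular; its diagonal is (0, 2, 8, 24, 64, 160, 384)
for a triangular matrix the eigenvalues are the diagonal entries, with algebraic multiplicity their repetition count

λ = 0 (multiplicity 1), λ = 2 (multiplicity 1), λ = 8 (multiplicity 1), λ = 24 (multiplicity 1), λ = 64 (multiplicity 1), λ = 160 (multiplicity 1), λ = 384 (multiplicity 1)


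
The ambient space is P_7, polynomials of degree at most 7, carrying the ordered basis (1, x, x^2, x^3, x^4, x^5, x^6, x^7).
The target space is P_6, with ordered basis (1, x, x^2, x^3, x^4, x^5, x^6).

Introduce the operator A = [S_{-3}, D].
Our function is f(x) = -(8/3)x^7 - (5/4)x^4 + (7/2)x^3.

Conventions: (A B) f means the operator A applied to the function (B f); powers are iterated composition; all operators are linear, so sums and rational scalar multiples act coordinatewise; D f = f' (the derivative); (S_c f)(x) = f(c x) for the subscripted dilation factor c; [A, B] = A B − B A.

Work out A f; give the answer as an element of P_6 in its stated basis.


the result is g(x) = -54432x^6 + 540x^3 + 378x^2

D f = -(56/3)x^6 - 5x^3 + (21/2)x^2
S_{-3} D f = -13608x^6 + 135x^3 + (189/2)x^2
S_{-3} f = 5832x^7 - (405/4)x^4 - (189/2)x^3
D S_{-3} f = 40824x^6 - 405x^3 - (567/2)x^2
[S_{-3}, D] f = -54432x^6 + 540x^3 + 378x^2


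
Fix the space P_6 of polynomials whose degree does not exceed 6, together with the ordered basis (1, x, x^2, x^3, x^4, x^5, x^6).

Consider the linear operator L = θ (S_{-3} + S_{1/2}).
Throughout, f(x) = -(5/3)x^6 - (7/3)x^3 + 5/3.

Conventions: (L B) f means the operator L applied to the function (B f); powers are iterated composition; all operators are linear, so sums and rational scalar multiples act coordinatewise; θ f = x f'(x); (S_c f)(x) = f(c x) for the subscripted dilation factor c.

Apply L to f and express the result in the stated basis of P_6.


S_{-3} f = -1215x^6 + 63x^3 + 5/3
S_{1/2} f = -(5/192)x^6 - (7/24)x^3 + 5/3
(S_{-3} + S_{1/2}) f = -(233285/192)x^6 + (1505/24)x^3 + 10/3
θ (S_{-3} + S_{1/2}) f = -(233285/32)x^6 + (1505/8)x^3

the image equals g(x) = -(233285/32)x^6 + (1505/8)x^3


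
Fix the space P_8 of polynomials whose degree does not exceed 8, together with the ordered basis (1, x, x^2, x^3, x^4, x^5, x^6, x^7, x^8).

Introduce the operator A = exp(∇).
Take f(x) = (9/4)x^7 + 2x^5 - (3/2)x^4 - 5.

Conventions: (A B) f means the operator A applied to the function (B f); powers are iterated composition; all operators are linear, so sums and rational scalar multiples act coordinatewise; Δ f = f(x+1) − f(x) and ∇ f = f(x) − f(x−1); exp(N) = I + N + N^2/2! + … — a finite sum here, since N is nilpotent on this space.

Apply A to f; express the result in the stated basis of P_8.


order-1 term: (63/4)x^6 - (189/4)x^5 + (355/4)x^4 - (419/4)x^3 + (305/4)x^2 - (127/4)x + 23/4
order-2 term: (189/4)x^5 - (945/4)x^4 + (2285/4)x^3 - (3111/4)x^2 + (2305/4)x - 729/4
order-3 term: (315/4)x^4 - (945/2)x^3 + (4805/4)x^2 - (2967/2)x + 2945/4
order-4 term: (315/4)x^3 - (945/2)x^2 + (4135/4)x - 809
order-5 term: (189/4)x^2 - (945/4)x + 317
order-6 term: (63/4)x - 189/4
order-7 term: 9/4
the series for exp(∇) f terminates at order 7
exp(∇) f = (9/4)x^7 + (63/4)x^6 + 2x^5 - (281/4)x^4 + (291/4)x^3 + (149/2)x^2 - (503/4)x + 71/4

the image equals g(x) = (9/4)x^7 + (63/4)x^6 + 2x^5 - (281/4)x^4 + (291/4)x^3 + (149/2)x^2 - (503/4)x + 71/4


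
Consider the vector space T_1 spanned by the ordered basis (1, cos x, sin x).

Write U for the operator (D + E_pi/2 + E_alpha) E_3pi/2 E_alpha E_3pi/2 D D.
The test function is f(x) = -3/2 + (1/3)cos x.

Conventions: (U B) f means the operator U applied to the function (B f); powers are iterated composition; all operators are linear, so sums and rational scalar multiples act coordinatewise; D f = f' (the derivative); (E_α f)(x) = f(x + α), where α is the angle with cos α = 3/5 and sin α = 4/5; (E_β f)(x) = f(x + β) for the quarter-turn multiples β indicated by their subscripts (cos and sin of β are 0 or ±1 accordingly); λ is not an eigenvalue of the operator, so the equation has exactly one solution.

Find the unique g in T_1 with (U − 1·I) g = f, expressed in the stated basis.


write g with unknown coordinates in the stated basis and equate coefficients in (U − 1·I) g = f
solving from the highest basis element down gives g = 3/2 - (2/27)cos x + (1/18)sin x
check: U g = (7/27)cos x + (1/18)sin x
so U g − 1·g = -3/2 + (1/3)cos x = f ✓

the result is g(x) = 3/2 - (2/27)cos x + (1/18)sin x


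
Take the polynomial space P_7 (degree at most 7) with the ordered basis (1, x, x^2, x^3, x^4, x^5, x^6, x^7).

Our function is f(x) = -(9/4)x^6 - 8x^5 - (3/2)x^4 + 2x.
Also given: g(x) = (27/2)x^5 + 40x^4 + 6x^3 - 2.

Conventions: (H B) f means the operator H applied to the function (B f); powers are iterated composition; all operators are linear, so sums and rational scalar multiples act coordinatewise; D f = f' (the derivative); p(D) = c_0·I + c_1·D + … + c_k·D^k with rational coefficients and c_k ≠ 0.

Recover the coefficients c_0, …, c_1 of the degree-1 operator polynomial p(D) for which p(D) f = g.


D^0 f = -(9/4)x^6 - 8x^5 - (3/2)x^4 + 2x
D^1 f = -(27/2)x^5 - 40x^4 - 6x^3 + 2
matching coefficients of g against c_0 f + c_1 Df + … from the top degree down determines the c_i
solution: c_0 = 0, c_1 = -1

p(D) = -D, i.e. c_0 = 0, c_1 = -1


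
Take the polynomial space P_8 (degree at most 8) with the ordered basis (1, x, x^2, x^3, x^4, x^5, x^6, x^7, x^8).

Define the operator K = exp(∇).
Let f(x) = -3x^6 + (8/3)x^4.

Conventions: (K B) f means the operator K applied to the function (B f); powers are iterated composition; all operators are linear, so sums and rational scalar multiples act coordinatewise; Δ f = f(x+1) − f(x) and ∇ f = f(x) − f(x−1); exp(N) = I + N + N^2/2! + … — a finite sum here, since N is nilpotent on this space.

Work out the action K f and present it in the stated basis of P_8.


the result is g(x) = -3x^6 - 18x^5 + (8/3)x^4 + (212/3)x^3 - 45x^2 - (140/3)x + 89/3

order-1 term: -18x^5 + 45x^4 - (148/3)x^3 + 29x^2 - (22/3)x + 1/3
order-2 term: -45x^4 + 180x^3 - 299x^2 + 238x - 223/3
order-3 term: -60x^3 + 270x^2 - (1318/3)x + 254
order-4 term: -45x^2 + 180x - 577/3
order-5 term: -18x + 45
order-6 term: -3
the series for exp(∇) f terminates at order 6
exp(∇) f = -3x^6 - 18x^5 + (8/3)x^4 + (212/3)x^3 - 45x^2 - (140/3)x + 89/3


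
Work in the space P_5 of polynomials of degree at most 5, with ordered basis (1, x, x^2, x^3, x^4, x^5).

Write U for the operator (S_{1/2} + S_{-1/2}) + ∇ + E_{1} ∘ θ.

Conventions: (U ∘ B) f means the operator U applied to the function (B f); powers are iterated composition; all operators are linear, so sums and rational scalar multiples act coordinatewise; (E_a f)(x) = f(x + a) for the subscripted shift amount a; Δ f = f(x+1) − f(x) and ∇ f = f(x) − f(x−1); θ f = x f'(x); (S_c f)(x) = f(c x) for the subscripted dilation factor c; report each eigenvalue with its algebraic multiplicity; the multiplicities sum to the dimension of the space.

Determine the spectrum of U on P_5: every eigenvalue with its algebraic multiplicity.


λ = 1 (multiplicity 1), λ = 2 (multiplicity 1), λ = 5/2 (multiplicity 1), λ = 3 (multiplicity 1), λ = 33/8 (multiplicity 1), λ = 5 (multiplicity 1)

image of 1: 2
image of x: x + 2
image of x^2: (5/2)x^2 + 6x + 1
image of x^3: 3x^3 + 12x^2 + 6x + 4
image of x^4: (33/8)x^4 + 20x^3 + 18x^2 + 20x + 3
image of x^5: 5x^5 + 30x^4 + 40x^3 + 60x^2 + 20x + 6
the matrix is upper triangular; its diagonal is (2, 1, 5/2, 3, 33/8, 5)
for a triangular matrix the eigenvalues are the diagonal entries, with algebraic multiplicity their repetition count


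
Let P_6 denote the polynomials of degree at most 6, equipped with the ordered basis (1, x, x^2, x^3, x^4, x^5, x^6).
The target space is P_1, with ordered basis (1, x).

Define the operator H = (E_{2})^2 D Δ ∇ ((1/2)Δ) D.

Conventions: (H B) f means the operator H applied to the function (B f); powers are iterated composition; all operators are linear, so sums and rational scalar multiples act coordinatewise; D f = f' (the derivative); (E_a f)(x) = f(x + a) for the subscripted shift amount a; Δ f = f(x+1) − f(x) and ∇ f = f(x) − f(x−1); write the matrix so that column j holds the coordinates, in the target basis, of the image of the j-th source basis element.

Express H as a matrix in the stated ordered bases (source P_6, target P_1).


image of 1: 0
image of x: 0
image of x^2: 0
image of x^3: 0
image of x^4: 0
image of x^5: 60
image of x^6: 360x + 1620
each image's coordinates form column j of the matrix

the matrix is [[0, 0, 0, 0, 0, 60, 1620]; [0, 0, 0, 0, 0, 0, 360]] (rows listed top to bottom)


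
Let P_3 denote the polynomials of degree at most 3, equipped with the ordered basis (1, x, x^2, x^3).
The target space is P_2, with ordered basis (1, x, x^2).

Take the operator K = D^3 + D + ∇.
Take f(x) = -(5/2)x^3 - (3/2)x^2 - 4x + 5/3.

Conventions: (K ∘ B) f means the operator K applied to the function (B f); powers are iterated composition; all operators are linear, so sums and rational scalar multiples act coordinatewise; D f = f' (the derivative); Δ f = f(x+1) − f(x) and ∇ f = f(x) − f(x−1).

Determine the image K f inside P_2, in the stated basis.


the result is g(x) = -15x^2 + (3/2)x - 24

D f = -(15/2)x^2 - 3x - 4
D D f = -15x - 3
D D D f = -15
D f = -(15/2)x^2 - 3x - 4
∇ f = -(15/2)x^2 + (9/2)x - 5
(D^3 + D + ∇) f = -15x^2 + (3/2)x - 24


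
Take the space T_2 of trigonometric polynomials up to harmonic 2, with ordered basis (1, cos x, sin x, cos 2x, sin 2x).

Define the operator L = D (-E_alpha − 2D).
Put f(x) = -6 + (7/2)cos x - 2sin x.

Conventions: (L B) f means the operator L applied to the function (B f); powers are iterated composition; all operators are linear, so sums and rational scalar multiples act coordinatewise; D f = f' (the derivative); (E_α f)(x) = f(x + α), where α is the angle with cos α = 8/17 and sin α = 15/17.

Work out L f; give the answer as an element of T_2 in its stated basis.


E_alpha f = -6 - (2/17)cos x - (137/34)sin x
(-E_alpha) f = 6 + (2/17)cos x + (137/34)sin x
D f = -2cos x - (7/2)sin x
(-2D) f = 4cos x + 7sin x
(-E_alpha − 2D) f = 6 + (70/17)cos x + (375/34)sin x
D (-E_alpha − 2D) f = (375/34)cos x - (70/17)sin x

the result is g(x) = (375/34)cos x - (70/17)sin x


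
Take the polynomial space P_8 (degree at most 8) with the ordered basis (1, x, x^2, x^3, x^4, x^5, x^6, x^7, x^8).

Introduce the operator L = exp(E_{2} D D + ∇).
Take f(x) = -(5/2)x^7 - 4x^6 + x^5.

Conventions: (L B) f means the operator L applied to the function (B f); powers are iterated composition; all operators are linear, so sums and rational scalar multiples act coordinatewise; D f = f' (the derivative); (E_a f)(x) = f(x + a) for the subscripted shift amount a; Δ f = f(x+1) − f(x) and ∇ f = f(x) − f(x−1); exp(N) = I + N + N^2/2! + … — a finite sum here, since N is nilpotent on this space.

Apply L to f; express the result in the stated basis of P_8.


the result is g(x) = -(5/2)x^7 - (43/2)x^6 - 128x^5 - (3205/2)x^4 - (21755/2)x^3 - 42175x^2 - (229781/2)x - 324109/2

order-1 term: -(35/2)x^6 - (153/2)x^5 - (2385/2)x^4 - (10285/2)x^3 - (22285/2)x^2 - (24023/2)x - 10235/2
order-2 term: -(105/2)x^5 - (645/2)x^4 - (10085/2)x^3 - (44865/2)x^2 - (134605/2)x - 166753/2
order-3 term: -(175/2)x^4 - 605x^3 - (15925/2)x^2 - 29700x - 119265/2
order-4 term: -(175/2)x^3 - 585x^2 - (11145/2)x - 12410
order-5 term: -(105/2)x^2 - (573/2)x - 1459
order-6 term: -(35/2)x - 113/2
order-7 term: -5/2
the series for exp(E_{2} D D + ∇) f terminates at order 7
exp(E_{2} D D + ∇) f = -(5/2)x^7 - (43/2)x^6 - 128x^5 - (3205/2)x^4 - (21755/2)x^3 - 42175x^2 - (229781/2)x - 324109/2
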